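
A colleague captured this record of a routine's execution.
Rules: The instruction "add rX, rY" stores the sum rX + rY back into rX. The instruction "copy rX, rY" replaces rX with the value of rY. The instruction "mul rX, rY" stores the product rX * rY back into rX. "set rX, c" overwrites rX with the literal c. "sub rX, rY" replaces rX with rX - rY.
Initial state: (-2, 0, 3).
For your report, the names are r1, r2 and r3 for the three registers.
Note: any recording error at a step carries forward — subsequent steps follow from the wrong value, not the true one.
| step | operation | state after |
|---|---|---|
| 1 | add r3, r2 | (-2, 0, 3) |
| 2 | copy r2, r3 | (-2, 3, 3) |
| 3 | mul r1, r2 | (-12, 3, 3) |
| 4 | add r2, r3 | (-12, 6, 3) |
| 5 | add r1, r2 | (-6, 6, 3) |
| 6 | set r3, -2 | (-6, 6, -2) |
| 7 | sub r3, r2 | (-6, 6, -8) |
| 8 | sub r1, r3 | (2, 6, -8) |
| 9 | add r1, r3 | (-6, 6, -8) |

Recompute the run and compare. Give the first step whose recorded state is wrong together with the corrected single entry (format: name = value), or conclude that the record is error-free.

step 3, r1 = -6

Step 1: r3 = 3 + 0 = 3 — agrees with the record.
Step 2: r2 = 3 — checks out.
Step 3: r1 = -2 * 3 = -6 — the entry is off here.
The earliest wrong entry is at step 3: it should read r1 = -6.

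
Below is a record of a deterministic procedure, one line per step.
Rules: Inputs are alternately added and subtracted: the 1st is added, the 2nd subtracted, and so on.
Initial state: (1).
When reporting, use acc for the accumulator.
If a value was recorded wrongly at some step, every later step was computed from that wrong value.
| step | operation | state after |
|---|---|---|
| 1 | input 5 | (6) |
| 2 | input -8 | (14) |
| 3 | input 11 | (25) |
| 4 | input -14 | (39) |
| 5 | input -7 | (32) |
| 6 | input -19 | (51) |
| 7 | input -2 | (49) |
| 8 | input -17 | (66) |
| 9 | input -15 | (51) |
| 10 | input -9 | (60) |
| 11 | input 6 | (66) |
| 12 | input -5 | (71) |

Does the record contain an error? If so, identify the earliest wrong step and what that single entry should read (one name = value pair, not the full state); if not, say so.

Recomputing the run from the initial state:
step 1: acc = 6
step 2: acc = 14
step 3: acc = 25
step 4: acc = 39
step 5: acc = 32
step 6: acc = 51
step 7: acc = 49
step 8: acc = 66
step 9: acc = 51
step 10: acc = 60
step 11: acc = 66
step 12: acc = 71
This matches the record at every step.

no error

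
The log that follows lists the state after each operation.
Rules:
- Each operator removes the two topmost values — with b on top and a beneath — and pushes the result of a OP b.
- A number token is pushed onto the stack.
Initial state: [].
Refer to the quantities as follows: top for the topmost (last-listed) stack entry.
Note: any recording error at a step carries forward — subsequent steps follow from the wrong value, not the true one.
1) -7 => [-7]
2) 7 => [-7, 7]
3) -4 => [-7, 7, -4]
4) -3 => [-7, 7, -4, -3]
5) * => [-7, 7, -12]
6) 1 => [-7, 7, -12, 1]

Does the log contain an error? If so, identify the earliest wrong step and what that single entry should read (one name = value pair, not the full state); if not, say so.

step 5, top = 12

1. push -7: top = -7 (no discrepancy)
2. push 7: top = 7 (checks out)
3. push -4: top = -4 (same as recorded)
4. push -3: top = -3 (agrees with the log)
5. -4 * -3 = 12 (a discrepancy with the log)
So the first discrepancy is step 5, where the right value is top = 12.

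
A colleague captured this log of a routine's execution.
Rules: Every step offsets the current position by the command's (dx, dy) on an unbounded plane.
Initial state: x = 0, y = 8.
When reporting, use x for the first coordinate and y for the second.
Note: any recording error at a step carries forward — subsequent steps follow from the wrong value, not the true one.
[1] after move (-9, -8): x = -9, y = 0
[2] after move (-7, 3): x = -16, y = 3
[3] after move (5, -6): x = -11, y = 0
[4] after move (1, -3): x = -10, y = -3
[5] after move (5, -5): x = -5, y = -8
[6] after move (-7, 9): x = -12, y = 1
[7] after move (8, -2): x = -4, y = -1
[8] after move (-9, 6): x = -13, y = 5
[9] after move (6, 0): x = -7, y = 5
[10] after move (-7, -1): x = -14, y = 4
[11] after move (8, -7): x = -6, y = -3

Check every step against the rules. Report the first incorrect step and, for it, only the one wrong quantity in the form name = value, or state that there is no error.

step 3, y = -3

Recomputing the run from the initial state:
step 1: x = -9, y = 0
step 2: x = -16, y = 3
step 3: x = -11, y = -3
step 4: x = -10, y = -6
step 5: x = -5, y = -11
step 6: x = -12, y = -2
step 7: x = -4, y = -4
step 8: x = -13, y = 2
step 9: x = -7, y = 2
step 10: x = -14, y = 1
step 11: x = -6, y = -6
The first disagreement with the log is at step 3, where the value should be y = -3.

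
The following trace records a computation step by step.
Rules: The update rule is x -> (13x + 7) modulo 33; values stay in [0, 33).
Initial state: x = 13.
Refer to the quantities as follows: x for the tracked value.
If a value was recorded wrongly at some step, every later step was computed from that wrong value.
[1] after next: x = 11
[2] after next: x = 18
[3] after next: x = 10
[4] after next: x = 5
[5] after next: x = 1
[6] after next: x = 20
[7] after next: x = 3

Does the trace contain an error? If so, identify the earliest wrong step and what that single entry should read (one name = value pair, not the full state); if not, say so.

step 5, x = 6

Recomputing the run from the initial state:
step 1: x = 11
step 2: x = 18
step 3: x = 10
step 4: x = 5
step 5: x = 6
step 6: x = 19
step 7: x = 23
The first disagreement with the trace is at step 5, where the value should be x = 6.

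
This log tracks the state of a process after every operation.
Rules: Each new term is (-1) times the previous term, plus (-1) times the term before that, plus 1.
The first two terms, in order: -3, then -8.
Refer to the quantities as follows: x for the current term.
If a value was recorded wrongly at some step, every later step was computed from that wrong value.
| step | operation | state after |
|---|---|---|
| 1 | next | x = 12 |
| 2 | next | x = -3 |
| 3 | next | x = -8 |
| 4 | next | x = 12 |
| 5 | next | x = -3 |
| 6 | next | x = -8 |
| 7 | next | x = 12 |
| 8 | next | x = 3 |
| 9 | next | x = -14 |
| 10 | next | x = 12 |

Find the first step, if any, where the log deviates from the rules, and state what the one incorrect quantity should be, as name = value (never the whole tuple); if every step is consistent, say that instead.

step 8, x = -3

Step 1: x = -1*(-8) + (-1)*(-3) + (1) = 12 — same as recorded.
Step 2: x = -1*(12) + (-1)*(-8) + (1) = -3 — confirmed correct.
Step 3: x = -1*(-3) + (-1)*(12) + (1) = -8 — verified.
Step 4: x = -1*(-8) + (-1)*(-3) + (1) = 12 — same as recorded.
Step 5: x = -1*(12) + (-1)*(-8) + (1) = -3 — exactly as logged.
Step 6: x = -1*(-3) + (-1)*(12) + (1) = -8 — same as recorded.
Step 7: x = -1*(-8) + (-1)*(-3) + (1) = 12 — in agreement.
Step 8: x = -1*(12) + (-1)*(-8) + (1) = -3 — the recorded entry deviates here.
Step 8 is the first one off; corrected, x = -3.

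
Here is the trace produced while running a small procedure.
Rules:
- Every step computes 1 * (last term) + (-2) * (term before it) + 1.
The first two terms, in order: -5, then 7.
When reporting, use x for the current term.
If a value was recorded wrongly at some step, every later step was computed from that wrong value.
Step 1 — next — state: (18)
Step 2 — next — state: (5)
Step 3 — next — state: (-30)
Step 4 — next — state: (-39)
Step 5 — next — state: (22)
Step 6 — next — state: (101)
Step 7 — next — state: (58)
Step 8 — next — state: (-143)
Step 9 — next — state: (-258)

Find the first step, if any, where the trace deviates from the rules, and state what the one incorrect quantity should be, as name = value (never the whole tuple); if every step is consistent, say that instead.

no error

step 1: x = 1*(7) + (-2)*(-5) + (1) = 18 -> same as recorded
step 2: x = 1*(18) + (-2)*(7) + (1) = 5 -> exactly as logged
step 3: x = 1*(5) + (-2)*(18) + (1) = -30 -> agrees with the trace
step 4: x = 1*(-30) + (-2)*(5) + (1) = -39 -> matches
step 5: x = 1*(-39) + (-2)*(-30) + (1) = 22 -> consistent with the trace
step 6: x = 1*(22) + (-2)*(-39) + (1) = 101 -> matches
step 7: x = 1*(101) + (-2)*(22) + (1) = 58 -> in agreement
step 8: x = 1*(58) + (-2)*(101) + (1) = -143 -> no discrepancy
step 9: x = 1*(-143) + (-2)*(58) + (1) = -258 -> matches
Nothing is out of place; the run is error-free.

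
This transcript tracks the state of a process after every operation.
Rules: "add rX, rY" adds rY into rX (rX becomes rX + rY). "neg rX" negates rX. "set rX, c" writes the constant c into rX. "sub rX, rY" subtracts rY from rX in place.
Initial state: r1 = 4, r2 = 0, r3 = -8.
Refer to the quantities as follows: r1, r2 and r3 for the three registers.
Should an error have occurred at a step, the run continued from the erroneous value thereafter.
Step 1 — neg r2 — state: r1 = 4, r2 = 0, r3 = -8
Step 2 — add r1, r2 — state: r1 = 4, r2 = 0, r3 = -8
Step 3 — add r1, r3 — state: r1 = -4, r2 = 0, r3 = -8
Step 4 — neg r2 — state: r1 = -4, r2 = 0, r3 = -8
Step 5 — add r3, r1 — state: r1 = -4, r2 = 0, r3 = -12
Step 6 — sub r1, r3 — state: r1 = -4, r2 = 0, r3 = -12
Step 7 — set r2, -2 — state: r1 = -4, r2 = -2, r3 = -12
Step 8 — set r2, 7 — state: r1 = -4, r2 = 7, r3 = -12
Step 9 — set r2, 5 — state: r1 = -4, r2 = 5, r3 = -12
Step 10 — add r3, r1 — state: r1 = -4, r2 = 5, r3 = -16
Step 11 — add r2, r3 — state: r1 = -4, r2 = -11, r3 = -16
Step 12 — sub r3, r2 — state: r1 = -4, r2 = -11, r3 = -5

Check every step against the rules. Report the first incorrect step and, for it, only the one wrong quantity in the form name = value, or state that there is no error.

step 6, r1 = 8

1. r2 = -(0) = 0 (confirmed correct)
2. r1 = 4 + 0 = 4 (checks out)
3. r1 = 4 + -8 = -4 (consistent with the transcript)
4. r2 = -(0) = 0 (agrees with the transcript)
5. r3 = -8 + -4 = -12 (same as recorded)
6. r1 = -4 - -12 = 8 (the recorded entry deviates here)
The audit stops at step 6: the recorded entry is wrong and should be r1 = 8.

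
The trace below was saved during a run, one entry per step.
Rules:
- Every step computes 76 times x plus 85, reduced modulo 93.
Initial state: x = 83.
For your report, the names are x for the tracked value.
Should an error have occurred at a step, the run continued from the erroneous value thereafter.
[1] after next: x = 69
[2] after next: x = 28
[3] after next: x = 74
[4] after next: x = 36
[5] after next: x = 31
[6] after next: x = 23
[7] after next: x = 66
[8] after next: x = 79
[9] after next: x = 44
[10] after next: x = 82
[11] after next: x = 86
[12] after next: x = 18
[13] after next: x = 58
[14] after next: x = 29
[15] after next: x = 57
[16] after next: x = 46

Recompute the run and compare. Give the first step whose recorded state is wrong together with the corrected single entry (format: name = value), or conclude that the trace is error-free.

Step 1: x = (76*83 + 85) mod 93 = 69 — same as recorded.
Step 2: x = (76*69 + 85) mod 93 = 28 — confirmed correct.
Step 3: x = (76*28 + 85) mod 93 = 74 — checks out.
Step 4: x = (76*74 + 85) mod 93 = 36 — same as recorded.
Step 5: x = (76*36 + 85) mod 93 = 31 — agrees with the trace.
Step 6: x = (76*31 + 85) mod 93 = 23 — same as recorded.
Step 7: x = (76*23 + 85) mod 93 = 66 — exactly as logged.
Step 8: x = (76*66 + 85) mod 93 = 79 — matches.
Step 9: x = (76*79 + 85) mod 93 = 44 — confirmed correct.
Step 10: x = (76*44 + 85) mod 93 = 81 — first mismatch against the trace.
The earliest wrong entry is at step 10: it should read x = 81.

step 10, x = 81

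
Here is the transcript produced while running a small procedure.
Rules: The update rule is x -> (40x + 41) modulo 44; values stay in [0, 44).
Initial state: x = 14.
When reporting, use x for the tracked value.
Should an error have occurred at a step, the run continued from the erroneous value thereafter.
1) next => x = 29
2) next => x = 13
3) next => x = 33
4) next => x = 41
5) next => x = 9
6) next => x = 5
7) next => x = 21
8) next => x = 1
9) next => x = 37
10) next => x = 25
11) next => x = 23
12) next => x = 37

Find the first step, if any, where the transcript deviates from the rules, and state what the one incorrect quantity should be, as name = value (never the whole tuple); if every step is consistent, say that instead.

Recomputing the run from the initial state:
step 1: x = 29
step 2: x = 13
step 3: x = 33
step 4: x = 41
step 5: x = 9
step 6: x = 5
step 7: x = 21
step 8: x = 1
step 9: x = 37
step 10: x = 25
step 11: x = 29
step 12: x = 13
The first disagreement with the transcript is at step 11, where the value should be x = 29.

step 11, x = 29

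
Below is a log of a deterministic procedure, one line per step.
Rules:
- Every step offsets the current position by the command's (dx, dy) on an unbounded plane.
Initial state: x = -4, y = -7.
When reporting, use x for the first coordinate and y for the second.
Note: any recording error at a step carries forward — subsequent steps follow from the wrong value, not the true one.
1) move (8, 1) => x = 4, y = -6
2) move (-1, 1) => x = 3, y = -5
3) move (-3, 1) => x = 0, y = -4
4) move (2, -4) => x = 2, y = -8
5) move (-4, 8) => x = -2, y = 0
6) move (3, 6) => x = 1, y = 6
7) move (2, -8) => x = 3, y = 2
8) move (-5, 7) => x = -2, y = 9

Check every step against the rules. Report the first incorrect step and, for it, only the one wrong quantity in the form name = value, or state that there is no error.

Recomputing the run from the initial state:
step 1: x = 4, y = -6
step 2: x = 3, y = -5
step 3: x = 0, y = -4
step 4: x = 2, y = -8
step 5: x = -2, y = 0
step 6: x = 1, y = 6
step 7: x = 3, y = -2
step 8: x = -2, y = 5
The first disagreement with the log is at step 7, where the value should be y = -2.

step 7, y = -2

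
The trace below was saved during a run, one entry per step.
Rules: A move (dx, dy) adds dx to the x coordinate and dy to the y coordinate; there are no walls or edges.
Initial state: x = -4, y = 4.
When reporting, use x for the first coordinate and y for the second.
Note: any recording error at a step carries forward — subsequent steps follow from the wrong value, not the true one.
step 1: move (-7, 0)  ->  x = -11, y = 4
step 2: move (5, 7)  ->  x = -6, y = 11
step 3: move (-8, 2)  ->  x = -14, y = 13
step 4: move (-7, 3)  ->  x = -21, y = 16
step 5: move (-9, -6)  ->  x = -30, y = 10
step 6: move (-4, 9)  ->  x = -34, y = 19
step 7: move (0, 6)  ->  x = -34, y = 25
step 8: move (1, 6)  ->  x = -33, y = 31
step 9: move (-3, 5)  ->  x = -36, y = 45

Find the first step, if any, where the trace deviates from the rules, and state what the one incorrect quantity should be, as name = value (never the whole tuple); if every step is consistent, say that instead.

Recomputing the run from the initial state:
step 1: x = -11, y = 4
step 2: x = -6, y = 11
step 3: x = -14, y = 13
step 4: x = -21, y = 16
step 5: x = -30, y = 10
step 6: x = -34, y = 19
step 7: x = -34, y = 25
step 8: x = -33, y = 31
step 9: x = -36, y = 36
The first disagreement with the trace is at step 9, where the value should be y = 36.

step 9, y = 36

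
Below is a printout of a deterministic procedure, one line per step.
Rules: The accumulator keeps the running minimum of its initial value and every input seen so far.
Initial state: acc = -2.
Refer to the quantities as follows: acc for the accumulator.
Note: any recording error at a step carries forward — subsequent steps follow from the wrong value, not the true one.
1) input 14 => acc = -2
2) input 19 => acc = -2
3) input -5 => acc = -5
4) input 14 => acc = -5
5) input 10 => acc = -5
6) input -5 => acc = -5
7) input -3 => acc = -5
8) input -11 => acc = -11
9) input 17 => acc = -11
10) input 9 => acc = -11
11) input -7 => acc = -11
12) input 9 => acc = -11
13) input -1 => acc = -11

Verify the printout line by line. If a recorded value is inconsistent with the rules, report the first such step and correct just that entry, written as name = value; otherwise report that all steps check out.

no error

Step 1: acc = min(-2, 14) = -2 — verified.
Step 2: acc = min(-2, 19) = -2 — consistent with the printout.
Step 3: acc = min(-2, -5) = -5 — checks out.
Step 4: acc = min(-5, 14) = -5 — exactly as logged.
Step 5: acc = min(-5, 10) = -5 — matches.
Step 6: acc = min(-5, -5) = -5 — same as recorded.
Step 7: acc = min(-5, -3) = -5 — in agreement.
Step 8: acc = min(-5, -11) = -11 — same as recorded.
Step 9: acc = min(-11, 17) = -11 — consistent with the printout.
Step 10: acc = min(-11, 9) = -11 — checks out.
Step 11: acc = min(-11, -7) = -11 — verified.
Step 12: acc = min(-11, 9) = -11 — checks out.
Step 13: acc = min(-11, -1) = -11 — no discrepancy.
The whole run recomputes cleanly — no discrepancies.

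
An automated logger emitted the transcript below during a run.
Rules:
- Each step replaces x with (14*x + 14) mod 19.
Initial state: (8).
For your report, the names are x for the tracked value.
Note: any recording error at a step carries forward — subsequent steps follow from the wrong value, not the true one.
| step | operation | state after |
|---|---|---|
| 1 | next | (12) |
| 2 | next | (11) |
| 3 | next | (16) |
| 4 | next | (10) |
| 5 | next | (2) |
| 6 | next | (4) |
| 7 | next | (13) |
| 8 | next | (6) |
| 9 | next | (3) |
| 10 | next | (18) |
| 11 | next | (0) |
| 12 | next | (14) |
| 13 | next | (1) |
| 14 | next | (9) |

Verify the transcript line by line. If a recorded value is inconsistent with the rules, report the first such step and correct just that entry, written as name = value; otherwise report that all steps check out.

no error

Recomputing the run from the initial state:
step 1: x = 12
step 2: x = 11
step 3: x = 16
step 4: x = 10
step 5: x = 2
step 6: x = 4
step 7: x = 13
step 8: x = 6
step 9: x = 3
step 10: x = 18
step 11: x = 0
step 12: x = 14
step 13: x = 1
step 14: x = 9
This matches the transcript at every step.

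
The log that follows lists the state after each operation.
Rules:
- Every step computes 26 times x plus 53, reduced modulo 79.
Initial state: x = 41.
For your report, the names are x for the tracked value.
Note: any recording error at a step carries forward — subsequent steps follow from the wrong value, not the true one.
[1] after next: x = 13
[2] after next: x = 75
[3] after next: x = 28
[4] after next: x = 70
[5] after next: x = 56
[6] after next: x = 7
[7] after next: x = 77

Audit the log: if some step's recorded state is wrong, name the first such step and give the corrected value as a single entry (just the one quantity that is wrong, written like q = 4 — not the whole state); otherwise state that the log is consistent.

step 6, x = 8

Recomputing the run from the initial state:
step 1: x = 13
step 2: x = 75
step 3: x = 28
step 4: x = 70
step 5: x = 56
step 6: x = 8
step 7: x = 24
The first disagreement with the log is at step 6, where the value should be x = 8.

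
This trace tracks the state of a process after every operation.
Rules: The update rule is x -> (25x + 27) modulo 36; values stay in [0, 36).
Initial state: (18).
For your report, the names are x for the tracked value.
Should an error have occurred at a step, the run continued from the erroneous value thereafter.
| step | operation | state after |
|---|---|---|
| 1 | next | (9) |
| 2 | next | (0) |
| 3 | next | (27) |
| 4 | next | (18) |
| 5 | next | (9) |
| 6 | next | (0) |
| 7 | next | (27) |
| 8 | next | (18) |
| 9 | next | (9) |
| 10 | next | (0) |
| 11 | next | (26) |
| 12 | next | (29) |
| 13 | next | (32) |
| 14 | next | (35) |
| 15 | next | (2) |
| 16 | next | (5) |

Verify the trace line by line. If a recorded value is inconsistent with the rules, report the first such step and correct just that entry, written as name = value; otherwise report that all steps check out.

step 11, x = 27

Recomputing the run from the initial state:
step 1: x = 9
step 2: x = 0
step 3: x = 27
step 4: x = 18
step 5: x = 9
step 6: x = 0
step 7: x = 27
step 8: x = 18
step 9: x = 9
step 10: x = 0
step 11: x = 27
step 12: x = 18
step 13: x = 9
step 14: x = 0
step 15: x = 27
step 16: x = 18
The first disagreement with the trace is at step 11, where the value should be x = 27.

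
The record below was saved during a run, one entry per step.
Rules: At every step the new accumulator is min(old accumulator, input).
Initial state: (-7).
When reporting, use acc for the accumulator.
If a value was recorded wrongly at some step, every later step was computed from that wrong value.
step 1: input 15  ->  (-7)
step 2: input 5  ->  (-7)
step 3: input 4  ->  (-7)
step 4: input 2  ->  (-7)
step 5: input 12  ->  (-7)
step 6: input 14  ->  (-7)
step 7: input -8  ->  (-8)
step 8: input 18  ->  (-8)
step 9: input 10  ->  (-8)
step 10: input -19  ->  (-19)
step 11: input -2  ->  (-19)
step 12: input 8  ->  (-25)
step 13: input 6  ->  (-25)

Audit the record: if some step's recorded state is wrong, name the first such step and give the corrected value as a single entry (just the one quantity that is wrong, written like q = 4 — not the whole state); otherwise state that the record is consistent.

Step 1: acc = min(-7, 15) = -7 — agrees with the record.
Step 2: acc = min(-7, 5) = -7 — in agreement.
Step 3: acc = min(-7, 4) = -7 — matches.
Step 4: acc = min(-7, 2) = -7 — matches.
Step 5: acc = min(-7, 12) = -7 — matches.
Step 6: acc = min(-7, 14) = -7 — matches.
Step 7: acc = min(-7, -8) = -8 — matches.
Step 8: acc = min(-8, 18) = -8 — no discrepancy.
Step 9: acc = min(-8, 10) = -8 — checks out.
Step 10: acc = min(-8, -19) = -19 — matches.
Step 11: acc = min(-19, -2) = -19 — confirmed correct.
Step 12: acc = min(-19, 8) = -19 — this is not what the record shows.
Step 12 is the first one off; corrected, acc = -19.

step 12, acc = -19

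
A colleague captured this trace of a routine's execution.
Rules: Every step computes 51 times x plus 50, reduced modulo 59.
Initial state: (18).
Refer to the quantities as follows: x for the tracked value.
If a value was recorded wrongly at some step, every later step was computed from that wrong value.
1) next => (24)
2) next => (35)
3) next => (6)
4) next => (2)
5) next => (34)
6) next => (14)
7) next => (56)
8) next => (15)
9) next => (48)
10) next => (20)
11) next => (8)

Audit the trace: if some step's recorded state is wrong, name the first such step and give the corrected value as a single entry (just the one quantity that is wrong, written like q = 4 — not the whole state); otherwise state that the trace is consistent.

no error

Step 1: x = (51*18 + 50) mod 59 = 24 — same as recorded.
Step 2: x = (51*24 + 50) mod 59 = 35 — in agreement.
Step 3: x = (51*35 + 50) mod 59 = 6 — no discrepancy.
Step 4: x = (51*6 + 50) mod 59 = 2 — in agreement.
Step 5: x = (51*2 + 50) mod 59 = 34 — matches.
Step 6: x = (51*34 + 50) mod 59 = 14 — no discrepancy.
Step 7: x = (51*14 + 50) mod 59 = 56 — checks out.
Step 8: x = (51*56 + 50) mod 59 = 15 — consistent with the trace.
Step 9: x = (51*15 + 50) mod 59 = 48 — checks out.
Step 10: x = (51*48 + 50) mod 59 = 20 — consistent with the trace.
Step 11: x = (51*20 + 50) mod 59 = 8 — agrees with the trace.
Each recorded entry agrees with the recomputation.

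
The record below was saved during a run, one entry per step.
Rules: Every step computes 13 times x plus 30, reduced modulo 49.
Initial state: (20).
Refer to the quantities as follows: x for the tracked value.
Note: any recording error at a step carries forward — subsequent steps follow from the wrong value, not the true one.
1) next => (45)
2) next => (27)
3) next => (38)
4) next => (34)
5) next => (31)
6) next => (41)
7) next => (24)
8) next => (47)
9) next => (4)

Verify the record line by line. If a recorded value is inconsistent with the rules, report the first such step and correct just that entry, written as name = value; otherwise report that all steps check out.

1. x = (13*20 + 30) mod 49 = 45 (agrees with the record)
2. x = (13*45 + 30) mod 49 = 27 (checks out)
3. x = (13*27 + 30) mod 49 = 38 (confirmed correct)
4. x = (13*38 + 30) mod 49 = 34 (consistent with the record)
5. x = (13*34 + 30) mod 49 = 31 (no discrepancy)
6. x = (13*31 + 30) mod 49 = 41 (verified)
7. x = (13*41 + 30) mod 49 = 24 (same as recorded)
8. x = (13*24 + 30) mod 49 = 48 (the record disagrees here)
The earliest wrong entry is at step 8: it should read x = 48.

step 8, x = 48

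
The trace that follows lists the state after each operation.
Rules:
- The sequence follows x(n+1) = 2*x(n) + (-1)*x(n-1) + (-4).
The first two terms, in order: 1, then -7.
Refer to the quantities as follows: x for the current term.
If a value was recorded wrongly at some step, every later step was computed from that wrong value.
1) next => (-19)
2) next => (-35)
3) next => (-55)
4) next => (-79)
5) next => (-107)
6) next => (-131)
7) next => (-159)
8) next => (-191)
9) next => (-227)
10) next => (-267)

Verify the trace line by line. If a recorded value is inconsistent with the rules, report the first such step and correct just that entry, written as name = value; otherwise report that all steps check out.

Recomputing the run from the initial state:
step 1: x = -19
step 2: x = -35
step 3: x = -55
step 4: x = -79
step 5: x = -107
step 6: x = -139
step 7: x = -175
step 8: x = -215
step 9: x = -259
step 10: x = -307
The first disagreement with the trace is at step 6, where the value should be x = -139.

step 6, x = -139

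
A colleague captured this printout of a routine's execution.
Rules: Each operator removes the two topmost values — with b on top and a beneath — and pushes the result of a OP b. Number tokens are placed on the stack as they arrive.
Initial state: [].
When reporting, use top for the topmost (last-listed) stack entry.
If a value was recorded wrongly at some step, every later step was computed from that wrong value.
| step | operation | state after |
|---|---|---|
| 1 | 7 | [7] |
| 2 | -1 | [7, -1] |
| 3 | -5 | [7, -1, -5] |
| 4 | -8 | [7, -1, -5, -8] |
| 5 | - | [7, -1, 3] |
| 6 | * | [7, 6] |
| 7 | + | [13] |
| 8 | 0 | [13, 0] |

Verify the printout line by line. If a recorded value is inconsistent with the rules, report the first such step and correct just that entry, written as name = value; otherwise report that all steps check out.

step 6, top = -3

Recomputing the run from the initial state:
step 1: [7]
step 2: [7, -1]
step 3: [7, -1, -5]
step 4: [7, -1, -5, -8]
step 5: [7, -1, 3]
step 6: [7, -3]
step 7: [4]
step 8: [4, 0]
The first disagreement with the printout is at step 6, where the value should be top = -3.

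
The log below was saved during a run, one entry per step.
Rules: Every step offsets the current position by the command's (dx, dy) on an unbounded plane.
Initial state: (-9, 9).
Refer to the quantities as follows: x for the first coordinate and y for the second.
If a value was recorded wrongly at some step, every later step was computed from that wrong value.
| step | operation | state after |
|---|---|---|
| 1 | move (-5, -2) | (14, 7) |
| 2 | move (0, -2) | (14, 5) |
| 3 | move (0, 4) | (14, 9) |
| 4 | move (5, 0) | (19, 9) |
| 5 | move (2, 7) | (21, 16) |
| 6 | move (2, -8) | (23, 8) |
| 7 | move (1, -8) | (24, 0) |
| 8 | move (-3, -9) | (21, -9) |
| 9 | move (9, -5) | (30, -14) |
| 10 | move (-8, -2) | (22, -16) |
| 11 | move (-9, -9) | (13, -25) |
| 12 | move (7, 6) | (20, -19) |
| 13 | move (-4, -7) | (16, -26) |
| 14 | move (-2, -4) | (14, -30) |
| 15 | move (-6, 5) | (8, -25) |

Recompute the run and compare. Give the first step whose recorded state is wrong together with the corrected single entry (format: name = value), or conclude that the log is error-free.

step 1, x = -14

Recomputing the run from the initial state:
step 1: x = -14, y = 7
step 2: x = -14, y = 5
step 3: x = -14, y = 9
step 4: x = -9, y = 9
step 5: x = -7, y = 16
step 6: x = -5, y = 8
step 7: x = -4, y = 0
step 8: x = -7, y = -9
step 9: x = 2, y = -14
step 10: x = -6, y = -16
step 11: x = -15, y = -25
step 12: x = -8, y = -19
step 13: x = -12, y = -26
step 14: x = -14, y = -30
step 15: x = -20, y = -25
The first disagreement with the log is at step 1, where the value should be x = -14.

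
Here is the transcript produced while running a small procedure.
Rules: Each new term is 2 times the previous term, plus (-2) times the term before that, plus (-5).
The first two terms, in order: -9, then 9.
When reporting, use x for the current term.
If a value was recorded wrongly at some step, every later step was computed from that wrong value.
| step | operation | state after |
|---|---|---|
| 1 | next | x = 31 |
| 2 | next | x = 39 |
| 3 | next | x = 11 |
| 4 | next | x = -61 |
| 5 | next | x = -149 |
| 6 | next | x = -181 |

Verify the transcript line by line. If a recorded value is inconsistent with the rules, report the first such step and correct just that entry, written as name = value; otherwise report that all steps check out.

no error

Step 1: x = 2*(9) + (-2)*(-9) + (-5) = 31 — confirmed correct.
Step 2: x = 2*(31) + (-2)*(9) + (-5) = 39 — confirmed correct.
Step 3: x = 2*(39) + (-2)*(31) + (-5) = 11 — checks out.
Step 4: x = 2*(11) + (-2)*(39) + (-5) = -61 — no discrepancy.
Step 5: x = 2*(-61) + (-2)*(11) + (-5) = -149 — confirmed correct.
Step 6: x = 2*(-149) + (-2)*(-61) + (-5) = -181 — no discrepancy.
The recomputation confirms every line.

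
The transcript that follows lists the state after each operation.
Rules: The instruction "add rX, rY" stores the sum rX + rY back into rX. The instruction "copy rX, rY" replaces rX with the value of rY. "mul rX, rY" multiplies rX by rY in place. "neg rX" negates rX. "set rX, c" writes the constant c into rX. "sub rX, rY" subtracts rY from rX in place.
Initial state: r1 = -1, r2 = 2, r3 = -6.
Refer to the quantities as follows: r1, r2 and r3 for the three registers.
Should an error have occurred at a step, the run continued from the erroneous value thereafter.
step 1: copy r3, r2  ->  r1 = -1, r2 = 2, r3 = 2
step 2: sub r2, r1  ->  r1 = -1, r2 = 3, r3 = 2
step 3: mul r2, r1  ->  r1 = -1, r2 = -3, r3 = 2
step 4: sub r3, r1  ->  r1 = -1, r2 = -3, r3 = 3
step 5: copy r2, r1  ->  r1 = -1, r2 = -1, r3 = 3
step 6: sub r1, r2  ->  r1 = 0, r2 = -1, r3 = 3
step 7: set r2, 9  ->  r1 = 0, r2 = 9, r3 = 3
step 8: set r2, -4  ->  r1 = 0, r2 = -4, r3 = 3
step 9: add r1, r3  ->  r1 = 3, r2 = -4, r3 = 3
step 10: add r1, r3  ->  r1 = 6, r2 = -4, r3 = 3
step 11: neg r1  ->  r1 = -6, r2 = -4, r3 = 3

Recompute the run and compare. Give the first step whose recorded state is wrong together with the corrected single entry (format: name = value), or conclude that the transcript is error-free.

Recomputing the run from the initial state:
step 1: r1 = -1, r2 = 2, r3 = 2
step 2: r1 = -1, r2 = 3, r3 = 2
step 3: r1 = -1, r2 = -3, r3 = 2
step 4: r1 = -1, r2 = -3, r3 = 3
step 5: r1 = -1, r2 = -1, r3 = 3
step 6: r1 = 0, r2 = -1, r3 = 3
step 7: r1 = 0, r2 = 9, r3 = 3
step 8: r1 = 0, r2 = -4, r3 = 3
step 9: r1 = 3, r2 = -4, r3 = 3
step 10: r1 = 6, r2 = -4, r3 = 3
step 11: r1 = -6, r2 = -4, r3 = 3
This matches the transcript at every step.

no error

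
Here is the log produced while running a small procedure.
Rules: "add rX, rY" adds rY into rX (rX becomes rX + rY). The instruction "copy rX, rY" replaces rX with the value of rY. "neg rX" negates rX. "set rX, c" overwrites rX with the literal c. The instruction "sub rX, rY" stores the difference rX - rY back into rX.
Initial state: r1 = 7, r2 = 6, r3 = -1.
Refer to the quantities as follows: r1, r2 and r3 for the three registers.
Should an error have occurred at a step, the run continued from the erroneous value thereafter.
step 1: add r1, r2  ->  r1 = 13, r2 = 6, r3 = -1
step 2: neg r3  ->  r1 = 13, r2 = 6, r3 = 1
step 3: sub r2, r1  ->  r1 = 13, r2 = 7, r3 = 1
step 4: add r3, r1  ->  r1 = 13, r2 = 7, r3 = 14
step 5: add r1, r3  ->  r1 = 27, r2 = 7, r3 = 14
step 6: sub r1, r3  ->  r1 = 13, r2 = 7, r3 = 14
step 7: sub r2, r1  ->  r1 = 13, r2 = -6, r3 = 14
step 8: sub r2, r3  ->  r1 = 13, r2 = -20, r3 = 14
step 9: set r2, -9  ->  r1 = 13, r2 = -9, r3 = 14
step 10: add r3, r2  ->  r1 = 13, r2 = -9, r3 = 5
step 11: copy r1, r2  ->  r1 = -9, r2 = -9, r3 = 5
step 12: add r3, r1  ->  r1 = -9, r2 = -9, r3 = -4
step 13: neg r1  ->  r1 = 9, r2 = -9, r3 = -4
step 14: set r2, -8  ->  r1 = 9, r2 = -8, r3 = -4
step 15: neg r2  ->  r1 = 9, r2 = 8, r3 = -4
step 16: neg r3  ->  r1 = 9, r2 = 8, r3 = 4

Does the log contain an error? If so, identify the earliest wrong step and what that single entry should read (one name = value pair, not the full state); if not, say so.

Recomputing the run from the initial state:
step 1: r1 = 13, r2 = 6, r3 = -1
step 2: r1 = 13, r2 = 6, r3 = 1
step 3: r1 = 13, r2 = -7, r3 = 1
step 4: r1 = 13, r2 = -7, r3 = 14
step 5: r1 = 27, r2 = -7, r3 = 14
step 6: r1 = 13, r2 = -7, r3 = 14
step 7: r1 = 13, r2 = -20, r3 = 14
step 8: r1 = 13, r2 = -34, r3 = 14
step 9: r1 = 13, r2 = -9, r3 = 14
step 10: r1 = 13, r2 = -9, r3 = 5
step 11: r1 = -9, r2 = -9, r3 = 5
step 12: r1 = -9, r2 = -9, r3 = -4
step 13: r1 = 9, r2 = -9, r3 = -4
step 14: r1 = 9, r2 = -8, r3 = -4
step 15: r1 = 9, r2 = 8, r3 = -4
step 16: r1 = 9, r2 = 8, r3 = 4
The first disagreement with the log is at step 3, where the value should be r2 = -7.

step 3, r2 = -7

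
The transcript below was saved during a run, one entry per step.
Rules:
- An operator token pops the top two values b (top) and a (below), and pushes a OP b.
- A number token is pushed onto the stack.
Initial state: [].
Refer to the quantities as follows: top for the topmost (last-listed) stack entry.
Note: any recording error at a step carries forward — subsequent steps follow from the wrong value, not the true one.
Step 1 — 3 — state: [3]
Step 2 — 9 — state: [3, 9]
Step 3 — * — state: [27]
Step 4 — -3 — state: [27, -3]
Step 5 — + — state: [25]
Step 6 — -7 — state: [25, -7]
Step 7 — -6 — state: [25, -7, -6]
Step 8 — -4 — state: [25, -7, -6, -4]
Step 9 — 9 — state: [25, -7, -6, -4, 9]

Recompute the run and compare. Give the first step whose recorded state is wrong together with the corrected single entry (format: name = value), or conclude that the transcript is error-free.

Recomputing the run from the initial state:
step 1: [3]
step 2: [3, 9]
step 3: [27]
step 4: [27, -3]
step 5: [24]
step 6: [24, -7]
step 7: [24, -7, -6]
step 8: [24, -7, -6, -4]
step 9: [24, -7, -6, -4, 9]
The first disagreement with the transcript is at step 5, where the value should be top = 24.

step 5, top = 24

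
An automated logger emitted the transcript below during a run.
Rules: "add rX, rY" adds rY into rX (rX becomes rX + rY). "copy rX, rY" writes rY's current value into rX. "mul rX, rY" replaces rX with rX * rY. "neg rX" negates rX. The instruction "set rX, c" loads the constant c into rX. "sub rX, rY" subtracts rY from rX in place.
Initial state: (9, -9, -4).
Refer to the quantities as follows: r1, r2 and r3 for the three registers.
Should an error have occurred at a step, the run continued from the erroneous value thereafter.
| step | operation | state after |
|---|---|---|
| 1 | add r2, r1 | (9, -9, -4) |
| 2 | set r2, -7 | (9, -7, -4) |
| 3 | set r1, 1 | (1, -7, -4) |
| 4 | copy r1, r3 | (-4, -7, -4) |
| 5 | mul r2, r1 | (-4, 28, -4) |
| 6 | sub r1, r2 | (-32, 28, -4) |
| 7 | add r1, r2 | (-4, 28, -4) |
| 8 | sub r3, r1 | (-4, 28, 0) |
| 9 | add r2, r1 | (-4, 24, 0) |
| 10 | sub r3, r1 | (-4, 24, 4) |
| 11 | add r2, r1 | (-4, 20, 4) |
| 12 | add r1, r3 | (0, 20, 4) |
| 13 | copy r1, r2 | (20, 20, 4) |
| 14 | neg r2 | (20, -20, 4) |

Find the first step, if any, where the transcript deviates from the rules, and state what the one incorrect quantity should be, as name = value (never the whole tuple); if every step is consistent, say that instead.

step 1, r2 = 0

1. r2 = -9 + 9 = 0 (first mismatch against the transcript)
Step 1 is the first one off; corrected, r2 = 0.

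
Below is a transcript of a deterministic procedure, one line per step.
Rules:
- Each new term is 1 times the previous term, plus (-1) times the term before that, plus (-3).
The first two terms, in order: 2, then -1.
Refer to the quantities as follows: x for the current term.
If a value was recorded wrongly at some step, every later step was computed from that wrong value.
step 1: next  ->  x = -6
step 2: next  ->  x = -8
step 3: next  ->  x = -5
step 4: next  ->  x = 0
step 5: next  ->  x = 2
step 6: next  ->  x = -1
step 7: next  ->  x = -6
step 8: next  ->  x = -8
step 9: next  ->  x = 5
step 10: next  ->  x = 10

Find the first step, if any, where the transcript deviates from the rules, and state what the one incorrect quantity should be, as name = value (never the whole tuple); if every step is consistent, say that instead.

step 9, x = -5

Step 1: x = 1*(-1) + (-1)*(2) + (-3) = -6 — checks out.
Step 2: x = 1*(-6) + (-1)*(-1) + (-3) = -8 — consistent with the transcript.
Step 3: x = 1*(-8) + (-1)*(-6) + (-3) = -5 — no discrepancy.
Step 4: x = 1*(-5) + (-1)*(-8) + (-3) = 0 — matches.
Step 5: x = 1*(0) + (-1)*(-5) + (-3) = 2 — no discrepancy.
Step 6: x = 1*(2) + (-1)*(0) + (-3) = -1 — confirmed correct.
Step 7: x = 1*(-1) + (-1)*(2) + (-3) = -6 — matches.
Step 8: x = 1*(-6) + (-1)*(-1) + (-3) = -8 — matches.
Step 9: x = 1*(-8) + (-1)*(-6) + (-3) = -5 — this is not what the transcript shows.
So the first discrepancy is step 9, where the right value is x = -5.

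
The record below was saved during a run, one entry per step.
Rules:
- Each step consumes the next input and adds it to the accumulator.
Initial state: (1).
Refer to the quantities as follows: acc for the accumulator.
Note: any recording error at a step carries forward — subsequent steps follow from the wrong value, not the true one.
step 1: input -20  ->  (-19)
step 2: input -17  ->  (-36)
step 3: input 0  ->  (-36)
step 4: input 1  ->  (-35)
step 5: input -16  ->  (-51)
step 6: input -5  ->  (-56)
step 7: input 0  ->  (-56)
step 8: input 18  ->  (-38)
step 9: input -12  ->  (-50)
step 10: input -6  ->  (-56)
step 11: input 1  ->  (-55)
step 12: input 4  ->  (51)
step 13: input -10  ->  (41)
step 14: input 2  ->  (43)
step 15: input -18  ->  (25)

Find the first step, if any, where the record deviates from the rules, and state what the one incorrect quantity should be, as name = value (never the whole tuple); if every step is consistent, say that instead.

step 12, acc = -51

1. acc = 1 + -20 = -19 (agrees with the record)
2. acc = -19 + -17 = -36 (in agreement)
3. acc = -36 + 0 = -36 (in agreement)
4. acc = -36 + 1 = -35 (agrees with the record)
5. acc = -35 + -16 = -51 (verified)
6. acc = -51 + -5 = -56 (exactly as logged)
7. acc = -56 + 0 = -56 (same as recorded)
8. acc = -56 + 18 = -38 (confirmed correct)
9. acc = -38 + -12 = -50 (checks out)
10. acc = -50 + -6 = -56 (consistent with the record)
11. acc = -56 + 1 = -55 (same as recorded)
12. acc = -55 + 4 = -51 (the recorded entry deviates here)
The earliest wrong entry is at step 12: it should read acc = -51.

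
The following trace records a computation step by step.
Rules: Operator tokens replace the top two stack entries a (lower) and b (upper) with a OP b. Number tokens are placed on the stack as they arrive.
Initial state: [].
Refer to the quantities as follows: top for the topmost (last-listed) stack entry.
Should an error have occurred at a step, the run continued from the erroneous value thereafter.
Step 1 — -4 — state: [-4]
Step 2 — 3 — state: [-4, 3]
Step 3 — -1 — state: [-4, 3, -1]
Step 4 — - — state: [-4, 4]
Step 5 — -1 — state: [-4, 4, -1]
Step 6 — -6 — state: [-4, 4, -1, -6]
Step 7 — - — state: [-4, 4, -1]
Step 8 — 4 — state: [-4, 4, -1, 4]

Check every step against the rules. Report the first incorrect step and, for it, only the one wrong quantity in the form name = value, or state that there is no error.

step 7, top = 5

Step 1: push -4: top = -4 — confirmed correct.
Step 2: push 3: top = 3 — in agreement.
Step 3: push -1: top = -1 — consistent with the trace.
Step 4: 3 - -1 = 4 — no discrepancy.
Step 5: push -1: top = -1 — confirmed correct.
Step 6: push -6: top = -6 — in agreement.
Step 7: -1 - -6 = 5 — the trace has a different value.
First deviation found at step 7; the corrected entry is top = 5.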